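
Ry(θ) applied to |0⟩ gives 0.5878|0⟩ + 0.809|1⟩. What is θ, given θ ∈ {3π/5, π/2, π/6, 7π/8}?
3π/5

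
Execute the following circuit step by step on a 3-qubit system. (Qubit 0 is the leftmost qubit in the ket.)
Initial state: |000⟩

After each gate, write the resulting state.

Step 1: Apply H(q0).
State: 1/√2|000⟩ + 1/√2|100⟩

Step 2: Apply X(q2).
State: 1/√2|001⟩ + 1/√2|101⟩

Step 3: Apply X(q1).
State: 1/√2|011⟩ + 1/√2|111⟩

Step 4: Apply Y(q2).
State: -(1/√2)i|010⟩ - (1/√2)i|110⟩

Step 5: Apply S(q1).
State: 1/√2|010⟩ + 1/√2|110⟩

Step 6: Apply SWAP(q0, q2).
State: 1/√2|010⟩ + 1/√2|011⟩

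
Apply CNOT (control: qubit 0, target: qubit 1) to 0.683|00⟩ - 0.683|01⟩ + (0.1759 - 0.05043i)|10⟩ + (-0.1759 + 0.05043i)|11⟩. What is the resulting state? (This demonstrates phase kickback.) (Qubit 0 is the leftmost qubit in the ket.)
0.683|00⟩ - 0.683|01⟩ + (-0.1759 + 0.05043i)|10⟩ + (0.1759 - 0.05043i)|11⟩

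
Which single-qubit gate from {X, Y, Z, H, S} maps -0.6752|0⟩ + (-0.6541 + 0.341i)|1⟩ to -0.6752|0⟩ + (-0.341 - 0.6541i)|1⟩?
S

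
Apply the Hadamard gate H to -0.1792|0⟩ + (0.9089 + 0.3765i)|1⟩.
(0.516 + 0.2662i)|0⟩ + (-0.7694 - 0.2662i)|1⟩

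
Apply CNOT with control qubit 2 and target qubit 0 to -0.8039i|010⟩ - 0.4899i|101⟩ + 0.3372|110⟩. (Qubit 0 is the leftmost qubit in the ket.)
-0.4899i|001⟩ - 0.8039i|010⟩ + 0.3372|110⟩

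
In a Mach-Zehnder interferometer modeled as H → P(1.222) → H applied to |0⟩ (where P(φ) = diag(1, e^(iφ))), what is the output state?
(0.6709 + 0.4699i)|0⟩ + (0.3291 - 0.4699i)|1⟩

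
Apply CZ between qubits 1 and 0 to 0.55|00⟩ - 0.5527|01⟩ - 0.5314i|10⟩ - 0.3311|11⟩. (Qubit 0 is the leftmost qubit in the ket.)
0.55|00⟩ - 0.5527|01⟩ - 0.5314i|10⟩ + 0.3311|11⟩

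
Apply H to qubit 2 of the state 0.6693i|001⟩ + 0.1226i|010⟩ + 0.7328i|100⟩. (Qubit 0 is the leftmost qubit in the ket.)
0.4733i|000⟩ - 0.4733i|001⟩ + 0.08669i|010⟩ + 0.08669i|011⟩ + 0.5182i|100⟩ + 0.5182i|101⟩

H on qubit 2 mixes each pair of kets that differ only in qubit 2: amplitudes (a, b) of (|…0…⟩, |…1…⟩) become ((a + b)/√2, (a − b)/√2). Kets absent from the input have amplitude 0.
(|000⟩, |001⟩): (a, b) = (0, 0.6693i) → (0.4733i, -0.4733i)
(|010⟩, |011⟩): (a, b) = (0.1226i, 0) → (0.08669i, 0.08669i)
(|100⟩, |101⟩): (a, b) = (0.7328i, 0) → (0.5182i, 0.5182i)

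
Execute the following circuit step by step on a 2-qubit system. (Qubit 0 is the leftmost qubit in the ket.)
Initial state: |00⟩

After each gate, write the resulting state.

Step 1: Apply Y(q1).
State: i|01⟩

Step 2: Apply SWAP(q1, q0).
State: i|10⟩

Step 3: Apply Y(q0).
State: |00⟩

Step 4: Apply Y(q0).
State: i|10⟩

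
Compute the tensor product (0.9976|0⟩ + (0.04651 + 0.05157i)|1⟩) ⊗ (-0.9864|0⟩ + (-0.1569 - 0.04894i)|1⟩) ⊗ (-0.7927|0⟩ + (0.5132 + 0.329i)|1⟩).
0.78|000⟩ + (-0.505 - 0.3237i)|001⟩ + (0.1241 + 0.0387i)|010⟩ + (-0.06427 - 0.07655i)|011⟩ + (0.03637 + 0.04032i)|100⟩ + (-0.006809 - 0.0412i)|101⟩ + (0.003784 + 0.008218i)|110⟩ + (0.0009611 - 0.006891i)|111⟩

amp(|b₁b₂…⟩) = product of the factor amplitudes for bits b₁, b₂, …; only kets whose every factor amplitude is nonzero survive.
|000⟩: (0.9976)(-0.9864)(-0.7927) = 0.78
|001⟩: (0.9976)(-0.9864)(0.5132 + 0.329i) = (-0.505 - 0.3237i)
|010⟩: (0.9976)(-0.1569 - 0.04894i)(-0.7927) = (0.1241 + 0.0387i)
|011⟩: (0.9976)(-0.1569 - 0.04894i)(0.5132 + 0.329i) = (-0.06427 - 0.07655i)
|100⟩: (0.04651 + 0.05157i)(-0.9864)(-0.7927) = (0.03637 + 0.04032i)
|101⟩: (0.04651 + 0.05157i)(-0.9864)(0.5132 + 0.329i) = (-0.006809 - 0.0412i)
|110⟩: (0.04651 + 0.05157i)(-0.1569 - 0.04894i)(-0.7927) = (0.003784 + 0.008218i)
|111⟩: (0.04651 + 0.05157i)(-0.1569 - 0.04894i)(0.5132 + 0.329i) = (0.0009611 - 0.006891i)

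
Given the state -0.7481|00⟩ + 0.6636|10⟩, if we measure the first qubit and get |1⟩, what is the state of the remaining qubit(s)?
|0⟩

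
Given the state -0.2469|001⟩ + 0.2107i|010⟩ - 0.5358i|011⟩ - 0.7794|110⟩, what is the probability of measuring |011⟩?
0.2871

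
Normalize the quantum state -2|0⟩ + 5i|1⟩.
-0.3714|0⟩ + 0.9285i|1⟩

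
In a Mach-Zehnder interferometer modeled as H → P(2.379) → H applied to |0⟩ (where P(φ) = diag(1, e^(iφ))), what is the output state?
(0.1385 + 0.3454i)|0⟩ + (0.8615 - 0.3454i)|1⟩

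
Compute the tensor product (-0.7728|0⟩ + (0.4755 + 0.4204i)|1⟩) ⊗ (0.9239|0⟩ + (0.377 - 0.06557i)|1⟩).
-0.714|00⟩ + (-0.2913 + 0.05067i)|01⟩ + (0.4393 + 0.3884i)|10⟩ + (0.2068 + 0.1273i)|11⟩

amp(|b₁b₂…⟩) = product of the factor amplitudes for bits b₁, b₂, …; only kets whose every factor amplitude is nonzero survive.
|00⟩: (-0.7728)(0.9239) = -0.714
|01⟩: (-0.7728)(0.377 - 0.06557i) = (-0.2913 + 0.05067i)
|10⟩: (0.4755 + 0.4204i)(0.9239) = (0.4393 + 0.3884i)
|11⟩: (0.4755 + 0.4204i)(0.377 - 0.06557i) = (0.2068 + 0.1273i)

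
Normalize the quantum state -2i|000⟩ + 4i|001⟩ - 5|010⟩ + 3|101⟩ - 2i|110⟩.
-0.2626i|000⟩ + 0.5252i|001⟩ - 0.6565|010⟩ + 0.3939|101⟩ - 0.2626i|110⟩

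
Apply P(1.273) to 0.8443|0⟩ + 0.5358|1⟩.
0.8443|0⟩ + (0.1572 + 0.5122i)|1⟩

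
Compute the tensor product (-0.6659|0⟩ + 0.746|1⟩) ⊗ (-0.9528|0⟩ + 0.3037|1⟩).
0.6345|00⟩ - 0.2022|01⟩ - 0.7108|10⟩ + 0.2266|11⟩

amp(|b₁b₂…⟩) = product of the factor amplitudes for bits b₁, b₂, …; only kets whose every factor amplitude is nonzero survive.
|00⟩: (-0.6659)(-0.9528) = 0.6345
|01⟩: (-0.6659)(0.3037) = -0.2022
|10⟩: (0.746)(-0.9528) = -0.7108
|11⟩: (0.746)(0.3037) = 0.2266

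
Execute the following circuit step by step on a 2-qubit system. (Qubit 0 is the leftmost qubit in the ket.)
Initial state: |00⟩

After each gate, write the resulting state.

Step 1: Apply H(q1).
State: 1/√2|00⟩ + 1/√2|01⟩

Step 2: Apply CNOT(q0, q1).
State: 1/√2|00⟩ + 1/√2|01⟩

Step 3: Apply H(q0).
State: 1/2|00⟩ + 1/2|01⟩ + 1/2|10⟩ + 1/2|11⟩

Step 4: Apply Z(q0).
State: 1/2|00⟩ + 1/2|01⟩ - 1/2|10⟩ - 1/2|11⟩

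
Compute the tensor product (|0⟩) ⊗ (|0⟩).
|00⟩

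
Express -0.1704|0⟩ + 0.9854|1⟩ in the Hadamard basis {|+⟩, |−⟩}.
0.5763|+⟩ - 0.8173|−⟩

With |ψ⟩ = α|0⟩ + β|1⟩, the Hadamard-basis coefficients are ⟨+|ψ⟩ = (α + β)/√2 and ⟨−|ψ⟩ = (α − β)/√2.
Here α = -0.1704, β = 0.9854: (α + β)/√2 = 0.5763, (α − β)/√2 = -0.8173.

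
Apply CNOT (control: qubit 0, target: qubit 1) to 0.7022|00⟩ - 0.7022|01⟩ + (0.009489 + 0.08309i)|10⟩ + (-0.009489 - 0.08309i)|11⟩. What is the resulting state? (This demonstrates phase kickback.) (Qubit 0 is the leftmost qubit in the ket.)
0.7022|00⟩ - 0.7022|01⟩ + (-0.009489 - 0.08309i)|10⟩ + (0.009489 + 0.08309i)|11⟩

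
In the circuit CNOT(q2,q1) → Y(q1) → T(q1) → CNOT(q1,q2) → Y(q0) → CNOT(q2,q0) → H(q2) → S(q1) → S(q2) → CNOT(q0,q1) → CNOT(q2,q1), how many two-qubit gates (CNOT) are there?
5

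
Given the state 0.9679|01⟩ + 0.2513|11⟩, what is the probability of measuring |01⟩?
0.9368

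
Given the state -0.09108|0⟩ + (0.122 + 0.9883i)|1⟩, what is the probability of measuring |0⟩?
0.008296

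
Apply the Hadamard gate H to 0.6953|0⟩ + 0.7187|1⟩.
0.9998|0⟩ - 0.01655|1⟩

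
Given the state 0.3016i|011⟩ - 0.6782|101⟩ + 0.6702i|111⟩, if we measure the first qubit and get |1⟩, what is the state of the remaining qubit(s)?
-0.7113|01⟩ + 0.7029i|11⟩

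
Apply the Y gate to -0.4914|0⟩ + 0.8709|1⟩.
-0.8709i|0⟩ - 0.4914i|1⟩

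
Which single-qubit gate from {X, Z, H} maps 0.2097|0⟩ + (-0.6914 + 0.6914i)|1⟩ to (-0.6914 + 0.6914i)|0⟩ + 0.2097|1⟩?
X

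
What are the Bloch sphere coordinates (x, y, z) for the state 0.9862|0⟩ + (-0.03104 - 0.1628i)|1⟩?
(-0.06122, -0.3211, 0.9451)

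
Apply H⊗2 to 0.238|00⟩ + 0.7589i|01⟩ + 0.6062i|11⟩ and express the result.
(0.119 + 0.6826i)|00⟩ + (0.119 - 0.6826i)|01⟩ + (0.119 + 0.07635i)|10⟩ + (0.119 - 0.07635i)|11⟩

H⊗2 gives amp(|y⟩) = (1/2) Σ_x (−1)^(x·y) amp(|x⟩), where x·y is the number of positions in which both x and y have a 1.
|00⟩: (0.238 + 0.7589i + 0.6062i)/2 = (0.119 + 0.6826i)
|01⟩: (0.238 - 0.7589i - 0.6062i)/2 = (0.119 - 0.6826i)
|10⟩: (0.238 + 0.7589i - 0.6062i)/2 = (0.119 + 0.07635i)
|11⟩: (0.238 - 0.7589i + 0.6062i)/2 = (0.119 - 0.07635i)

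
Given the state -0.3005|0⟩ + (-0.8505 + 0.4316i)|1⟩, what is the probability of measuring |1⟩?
0.9096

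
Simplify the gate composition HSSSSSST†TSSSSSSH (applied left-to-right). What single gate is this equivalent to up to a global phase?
I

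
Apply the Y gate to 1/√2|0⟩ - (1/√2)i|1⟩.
-1/√2|0⟩ + (1/√2)i|1⟩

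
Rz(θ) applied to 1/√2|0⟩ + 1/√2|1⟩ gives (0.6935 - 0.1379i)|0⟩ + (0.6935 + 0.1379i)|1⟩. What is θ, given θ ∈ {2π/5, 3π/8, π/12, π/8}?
π/8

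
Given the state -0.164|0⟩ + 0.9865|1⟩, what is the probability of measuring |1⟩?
0.9732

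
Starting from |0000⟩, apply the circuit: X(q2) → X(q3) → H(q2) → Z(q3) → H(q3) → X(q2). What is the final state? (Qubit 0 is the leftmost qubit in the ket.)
1/2|0000⟩ - 1/2|0001⟩ - 1/2|0010⟩ + 1/2|0011⟩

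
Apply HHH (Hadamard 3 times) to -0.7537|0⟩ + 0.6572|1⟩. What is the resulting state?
-0.06824|0⟩ - 0.9977|1⟩

H² = I, so H^3 = H: a single Hadamard. With (a, b) = (-0.7537, 0.6572), H gives ((a + b)/√2, (a − b)/√2) = (-0.06824, -0.9977).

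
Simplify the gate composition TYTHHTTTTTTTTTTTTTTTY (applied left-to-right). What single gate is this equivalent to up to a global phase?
T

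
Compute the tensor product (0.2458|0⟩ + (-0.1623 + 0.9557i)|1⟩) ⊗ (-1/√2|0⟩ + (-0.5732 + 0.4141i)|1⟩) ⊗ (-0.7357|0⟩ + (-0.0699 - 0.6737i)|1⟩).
0.1279|000⟩ + (0.01215 + 0.1171i)|001⟩ + (0.1037 - 0.07488i)|010⟩ + (0.07842 + 0.0878i)|011⟩ + (-0.08443 + 0.4972i)|100⟩ + (-0.4633 - 0.03008i)|101⟩ + (0.2227 + 0.4525i)|110⟩ + (-0.3932 + 0.2469i)|111⟩

amp(|b₁b₂…⟩) = product of the factor amplitudes for bits b₁, b₂, …; only kets whose every factor amplitude is nonzero survive.
|000⟩: (0.2458)(-1/√2)(-0.7357) = 0.1279
|001⟩: (0.2458)(-1/√2)(-0.0699 - 0.6737i) = (0.01215 + 0.1171i)
|010⟩: (0.2458)(-0.5732 + 0.4141i)(-0.7357) = (0.1037 - 0.07488i)
|011⟩: (0.2458)(-0.5732 + 0.4141i)(-0.0699 - 0.6737i) = (0.07842 + 0.0878i)
|100⟩: (-0.1623 + 0.9557i)(-1/√2)(-0.7357) = (-0.08443 + 0.4972i)
|101⟩: (-0.1623 + 0.9557i)(-1/√2)(-0.0699 - 0.6737i) = (-0.4633 - 0.03008i)
|110⟩: (-0.1623 + 0.9557i)(-0.5732 + 0.4141i)(-0.7357) = (0.2227 + 0.4525i)
|111⟩: (-0.1623 + 0.9557i)(-0.5732 + 0.4141i)(-0.0699 - 0.6737i) = (-0.3932 + 0.2469i)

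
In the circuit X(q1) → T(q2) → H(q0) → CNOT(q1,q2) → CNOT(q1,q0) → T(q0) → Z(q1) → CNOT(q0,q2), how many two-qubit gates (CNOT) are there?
3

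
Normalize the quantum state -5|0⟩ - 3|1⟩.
-0.8575|0⟩ - 0.5145|1⟩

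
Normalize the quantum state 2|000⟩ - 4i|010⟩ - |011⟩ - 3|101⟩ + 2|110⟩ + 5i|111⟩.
0.2604|000⟩ - 0.5208i|010⟩ - 0.1302|011⟩ - 0.3906|101⟩ + 0.2604|110⟩ + 0.6509i|111⟩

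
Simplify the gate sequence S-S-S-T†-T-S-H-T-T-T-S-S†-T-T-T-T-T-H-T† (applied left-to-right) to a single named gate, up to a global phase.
T†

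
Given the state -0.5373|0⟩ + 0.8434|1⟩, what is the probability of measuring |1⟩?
0.7113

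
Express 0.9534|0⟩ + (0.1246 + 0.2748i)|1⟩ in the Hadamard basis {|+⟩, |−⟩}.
(0.7623 + 0.1943i)|+⟩ + (0.5861 - 0.1943i)|−⟩

With |ψ⟩ = α|0⟩ + β|1⟩, the Hadamard-basis coefficients are ⟨+|ψ⟩ = (α + β)/√2 and ⟨−|ψ⟩ = (α − β)/√2.
Here α = 0.9534, β = (0.1246 + 0.2748i): (α + β)/√2 = (0.7623 + 0.1943i), (α − β)/√2 = (0.5861 - 0.1943i).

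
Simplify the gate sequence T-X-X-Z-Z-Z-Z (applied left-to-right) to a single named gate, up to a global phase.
T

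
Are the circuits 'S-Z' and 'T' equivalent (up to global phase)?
No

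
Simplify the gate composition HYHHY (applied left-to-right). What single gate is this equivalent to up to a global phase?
H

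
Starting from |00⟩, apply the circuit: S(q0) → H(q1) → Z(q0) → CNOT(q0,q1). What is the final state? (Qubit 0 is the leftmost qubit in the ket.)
1/√2|00⟩ + 1/√2|01⟩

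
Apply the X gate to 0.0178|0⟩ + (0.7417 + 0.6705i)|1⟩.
(0.7417 + 0.6705i)|0⟩ + 0.0178|1⟩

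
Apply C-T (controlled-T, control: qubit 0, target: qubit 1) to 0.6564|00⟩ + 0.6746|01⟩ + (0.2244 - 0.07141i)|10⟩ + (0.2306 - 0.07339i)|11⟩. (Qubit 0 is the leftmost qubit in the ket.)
0.6564|00⟩ + 0.6746|01⟩ + (0.2244 - 0.07141i)|10⟩ + (0.215 + 0.1112i)|11⟩

C-T leaves the control-|0⟩ kets |00⟩, |01⟩ unchanged and applies T to qubit 1 on the control-|1⟩ pair (|10⟩, |11⟩).
T = [[1, 0], [0, (1/√2 + (1/√2)i)]].
With a = amp(|10⟩) = (0.2244 - 0.07141i) and b = amp(|11⟩) = (0.2306 - 0.07339i):
new amp(|10⟩) = (1)·a = (0.2244 - 0.07141i)
new amp(|11⟩) = (1/√2 + (1/√2)i)·b = (0.215 + 0.1112i)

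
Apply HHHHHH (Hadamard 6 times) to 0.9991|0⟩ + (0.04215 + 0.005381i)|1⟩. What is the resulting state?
0.9991|0⟩ + (0.04215 + 0.005381i)|1⟩

H² = I, so an even number of Hadamards cancels: H^6 = I and the state is unchanged.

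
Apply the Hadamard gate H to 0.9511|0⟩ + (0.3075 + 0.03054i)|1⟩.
(0.89 + 0.0216i)|0⟩ + (0.4551 - 0.0216i)|1⟩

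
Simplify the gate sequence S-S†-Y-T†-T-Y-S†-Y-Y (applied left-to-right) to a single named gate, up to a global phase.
S†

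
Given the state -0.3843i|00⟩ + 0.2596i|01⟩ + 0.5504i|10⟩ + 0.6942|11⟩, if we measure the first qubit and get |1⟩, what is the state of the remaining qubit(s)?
0.6213i|0⟩ + 0.7836|1⟩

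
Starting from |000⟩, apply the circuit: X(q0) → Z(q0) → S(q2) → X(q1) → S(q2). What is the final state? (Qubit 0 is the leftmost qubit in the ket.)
-|110⟩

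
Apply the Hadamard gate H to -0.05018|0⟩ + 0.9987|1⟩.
0.6707|0⟩ - 0.7417|1⟩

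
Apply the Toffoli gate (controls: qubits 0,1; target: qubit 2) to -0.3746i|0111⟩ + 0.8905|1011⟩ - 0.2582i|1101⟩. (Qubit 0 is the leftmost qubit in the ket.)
-0.3746i|0111⟩ + 0.8905|1011⟩ - 0.2582i|1111⟩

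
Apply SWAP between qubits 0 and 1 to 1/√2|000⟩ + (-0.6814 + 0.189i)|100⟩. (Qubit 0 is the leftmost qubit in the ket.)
1/√2|000⟩ + (-0.6814 + 0.189i)|010⟩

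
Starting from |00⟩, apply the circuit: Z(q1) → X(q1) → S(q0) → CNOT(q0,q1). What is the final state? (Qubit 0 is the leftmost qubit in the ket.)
|01⟩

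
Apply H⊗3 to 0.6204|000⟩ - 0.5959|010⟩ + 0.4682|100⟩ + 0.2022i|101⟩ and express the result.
(0.1742 + 0.07149i)|000⟩ + (0.1742 - 0.07149i)|001⟩ + (0.5956 + 0.07149i)|010⟩ + (0.5956 - 0.07149i)|011⟩ + (-0.1569 - 0.07149i)|100⟩ + (-0.1569 + 0.07149i)|101⟩ + (0.2645 - 0.07149i)|110⟩ + (0.2645 + 0.07149i)|111⟩

H⊗3 gives amp(|y⟩) = (1/2√2) Σ_x (−1)^(x·y) amp(|x⟩), where x·y is the number of positions in which both x and y have a 1.
|000⟩: (0.6204 - 0.5959 + 0.4682 + 0.2022i)/(2√2) = (0.1742 + 0.07149i)
|001⟩: (0.6204 - 0.5959 + 0.4682 - 0.2022i)/(2√2) = (0.1742 - 0.07149i)
|010⟩: (0.6204 + 0.5959 + 0.4682 + 0.2022i)/(2√2) = (0.5956 + 0.07149i)
|011⟩: (0.6204 + 0.5959 + 0.4682 - 0.2022i)/(2√2) = (0.5956 - 0.07149i)
|100⟩: (0.6204 - 0.5959 - 0.4682 - 0.2022i)/(2√2) = (-0.1569 - 0.07149i)
|101⟩: (0.6204 - 0.5959 - 0.4682 + 0.2022i)/(2√2) = (-0.1569 + 0.07149i)
|110⟩: (0.6204 + 0.5959 - 0.4682 - 0.2022i)/(2√2) = (0.2645 - 0.07149i)
|111⟩: (0.6204 + 0.5959 - 0.4682 + 0.2022i)/(2√2) = (0.2645 + 0.07149i)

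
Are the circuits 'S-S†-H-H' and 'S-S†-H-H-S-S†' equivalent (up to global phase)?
Yes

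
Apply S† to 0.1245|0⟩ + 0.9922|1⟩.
0.1245|0⟩ - 0.9922i|1⟩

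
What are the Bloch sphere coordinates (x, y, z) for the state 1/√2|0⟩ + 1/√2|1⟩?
(1, 0, 0)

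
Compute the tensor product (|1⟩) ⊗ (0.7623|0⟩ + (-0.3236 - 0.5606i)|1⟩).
0.7623|10⟩ + (-0.3236 - 0.5606i)|11⟩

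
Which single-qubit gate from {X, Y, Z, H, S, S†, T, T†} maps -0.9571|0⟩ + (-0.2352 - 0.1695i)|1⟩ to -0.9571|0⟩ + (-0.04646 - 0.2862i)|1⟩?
T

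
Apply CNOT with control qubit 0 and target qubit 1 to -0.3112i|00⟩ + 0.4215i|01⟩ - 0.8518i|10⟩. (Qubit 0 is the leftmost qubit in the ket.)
-0.3112i|00⟩ + 0.4215i|01⟩ - 0.8518i|11⟩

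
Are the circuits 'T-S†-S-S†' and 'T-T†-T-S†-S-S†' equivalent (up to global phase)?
Yes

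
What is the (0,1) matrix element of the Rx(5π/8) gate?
-0.8315i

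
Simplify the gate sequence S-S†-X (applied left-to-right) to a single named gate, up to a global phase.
X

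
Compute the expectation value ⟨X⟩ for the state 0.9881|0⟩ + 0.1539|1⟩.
0.3041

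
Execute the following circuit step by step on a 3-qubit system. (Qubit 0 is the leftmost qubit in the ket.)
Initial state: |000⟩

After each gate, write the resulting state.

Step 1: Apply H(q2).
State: 1/√2|000⟩ + 1/√2|001⟩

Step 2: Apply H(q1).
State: 1/2|000⟩ + 1/2|001⟩ + 1/2|010⟩ + 1/2|011⟩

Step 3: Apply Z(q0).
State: 1/2|000⟩ + 1/2|001⟩ + 1/2|010⟩ + 1/2|011⟩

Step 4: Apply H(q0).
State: 1/√8|000⟩ + 1/√8|001⟩ + 1/√8|010⟩ + 1/√8|011⟩ + 1/√8|100⟩ + 1/√8|101⟩ + 1/√8|110⟩ + 1/√8|111⟩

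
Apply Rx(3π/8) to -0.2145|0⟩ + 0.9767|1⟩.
(-0.1784 - 0.5426i)|0⟩ + (0.8121 + 0.1192i)|1⟩

Rx(3π/8) = [[cos(θ/2), −i·sin(θ/2)], [−i·sin(θ/2), cos(θ/2)]]; θ = 3π/8, cos(θ/2) ≈ 0.83147, sin(θ/2) ≈ 0.55557.
With a = amp(|0⟩) = -0.2145 and b = amp(|1⟩) = 0.9767:
new amp(|0⟩) = (0.83147)·a + (-0.55557i)·b = (-0.1784 - 0.5426i)
new amp(|1⟩) = (-0.55557i)·a + (0.83147)·b = (0.8121 + 0.1192i)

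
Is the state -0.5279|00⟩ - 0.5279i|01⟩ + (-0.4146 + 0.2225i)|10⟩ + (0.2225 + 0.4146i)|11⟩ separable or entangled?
Entangled

Writing the state as a|00⟩ + b|01⟩ + c|10⟩ + d|11⟩, it is a product state iff ad − bc = 0.
Here (a, b, c, d) = (-0.5279, -0.5279i, (-0.4146 + 0.2225i), (0.2225 + 0.4146i)): ad − bc = (-0.5279)(0.2225 + 0.4146i) − (-0.5279i)(-0.4146 + 0.2225i) = (-0.2349 - 0.4377i) ≠ 0, so the state is entangled.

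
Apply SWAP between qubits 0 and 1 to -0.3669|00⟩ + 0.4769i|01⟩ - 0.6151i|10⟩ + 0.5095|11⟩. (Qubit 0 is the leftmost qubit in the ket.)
-0.3669|00⟩ - 0.6151i|01⟩ + 0.4769i|10⟩ + 0.5095|11⟩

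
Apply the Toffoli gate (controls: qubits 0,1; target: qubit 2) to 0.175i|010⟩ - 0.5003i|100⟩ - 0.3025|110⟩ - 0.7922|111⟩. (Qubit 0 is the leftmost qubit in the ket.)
0.175i|010⟩ - 0.5003i|100⟩ - 0.7922|110⟩ - 0.3025|111⟩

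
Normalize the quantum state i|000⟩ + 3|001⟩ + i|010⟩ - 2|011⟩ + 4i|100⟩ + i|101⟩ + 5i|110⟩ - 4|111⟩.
0.117i|000⟩ + 0.3511|001⟩ + 0.117i|010⟩ - 0.2341|011⟩ + 0.4682i|100⟩ + 0.117i|101⟩ + 0.5852i|110⟩ - 0.4682|111⟩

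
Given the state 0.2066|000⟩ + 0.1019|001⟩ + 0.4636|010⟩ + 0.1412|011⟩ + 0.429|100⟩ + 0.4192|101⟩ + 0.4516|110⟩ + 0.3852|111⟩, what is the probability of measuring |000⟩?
0.04268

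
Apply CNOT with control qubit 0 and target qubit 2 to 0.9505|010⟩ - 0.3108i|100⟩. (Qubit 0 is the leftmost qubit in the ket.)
0.9505|010⟩ - 0.3108i|101⟩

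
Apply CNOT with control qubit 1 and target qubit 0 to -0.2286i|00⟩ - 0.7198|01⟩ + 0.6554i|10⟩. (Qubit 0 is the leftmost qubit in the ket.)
-0.2286i|00⟩ + 0.6554i|10⟩ - 0.7198|11⟩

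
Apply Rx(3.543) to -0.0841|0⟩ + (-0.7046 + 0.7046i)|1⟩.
(0.7072 + 0.6905i)|0⟩ + (0.1405 - 0.05806i)|1⟩

Rx(3.543) = [[cos(θ/2), −i·sin(θ/2)], [−i·sin(θ/2), cos(θ/2)]]; θ = 3.543, cos(θ/2) ≈ -0.199359, sin(θ/2) ≈ 0.979927.
With a = amp(|0⟩) = -0.0841 and b = amp(|1⟩) = (-0.7046 + 0.7046i):
new amp(|0⟩) = (-0.199359)·a + (-0.979927i)·b = (0.7072 + 0.6905i)
new amp(|1⟩) = (-0.979927i)·a + (-0.199359)·b = (0.1405 - 0.05806i)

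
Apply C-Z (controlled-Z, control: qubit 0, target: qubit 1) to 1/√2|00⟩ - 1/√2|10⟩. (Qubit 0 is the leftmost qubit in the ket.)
1/√2|00⟩ - 1/√2|10⟩

C-Z leaves the control-|0⟩ kets |00⟩, |01⟩ unchanged and applies Z to qubit 1 on the control-|1⟩ pair (|10⟩, |11⟩).
Z = [[1, 0], [0, -1]].
With a = amp(|10⟩) = -1/√2 and b = amp(|11⟩) = 0:
new amp(|10⟩) = (1)·a = -1/√2
new amp(|11⟩) = (-1)·b = 0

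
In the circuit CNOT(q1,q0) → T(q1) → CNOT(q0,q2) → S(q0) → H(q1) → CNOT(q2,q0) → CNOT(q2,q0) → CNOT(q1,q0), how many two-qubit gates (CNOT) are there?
5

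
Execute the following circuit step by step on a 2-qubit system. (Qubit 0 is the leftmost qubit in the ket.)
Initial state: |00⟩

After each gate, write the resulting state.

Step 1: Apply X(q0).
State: |10⟩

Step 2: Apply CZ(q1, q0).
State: |10⟩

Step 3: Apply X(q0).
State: |00⟩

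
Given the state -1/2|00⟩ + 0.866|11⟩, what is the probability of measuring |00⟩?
1/4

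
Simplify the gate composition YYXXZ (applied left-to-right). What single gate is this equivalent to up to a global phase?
Z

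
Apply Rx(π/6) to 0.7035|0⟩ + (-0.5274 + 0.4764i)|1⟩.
(0.8028 + 0.1365i)|0⟩ + (-0.5094 + 0.2781i)|1⟩

Rx(π/6) = [[cos(θ/2), −i·sin(θ/2)], [−i·sin(θ/2), cos(θ/2)]]; θ = π/6, cos(θ/2) ≈ 0.965926, sin(θ/2) ≈ 0.258819.
With a = amp(|0⟩) = 0.7035 and b = amp(|1⟩) = (-0.5274 + 0.4764i):
new amp(|0⟩) = (0.965926)·a + (-0.258819i)·b = (0.8028 + 0.1365i)
new amp(|1⟩) = (-0.258819i)·a + (0.965926)·b = (-0.5094 + 0.2781i)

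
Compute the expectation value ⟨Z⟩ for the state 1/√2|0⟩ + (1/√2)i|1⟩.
0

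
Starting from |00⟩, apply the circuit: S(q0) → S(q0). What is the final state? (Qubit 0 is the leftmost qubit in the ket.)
|00⟩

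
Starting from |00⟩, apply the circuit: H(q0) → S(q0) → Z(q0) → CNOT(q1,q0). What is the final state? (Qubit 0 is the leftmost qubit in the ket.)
1/√2|00⟩ - (1/√2)i|10⟩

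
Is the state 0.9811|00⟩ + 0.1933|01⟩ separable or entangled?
Separable

Writing the state as a|00⟩ + b|01⟩ + c|10⟩ + d|11⟩, it is a product state iff ad − bc = 0.
Here (a, b, c, d) = (0.9811, 0.1933, 0, 0): ad − bc = (0.9811)(0) − (0.1933)(0) = 0, so the state is separable.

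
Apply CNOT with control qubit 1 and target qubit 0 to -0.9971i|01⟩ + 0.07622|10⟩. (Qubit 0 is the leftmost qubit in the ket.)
0.07622|10⟩ - 0.9971i|11⟩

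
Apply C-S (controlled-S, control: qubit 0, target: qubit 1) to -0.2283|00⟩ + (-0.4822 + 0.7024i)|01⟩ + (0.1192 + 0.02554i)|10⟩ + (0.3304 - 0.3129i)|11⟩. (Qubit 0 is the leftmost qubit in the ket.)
-0.2283|00⟩ + (-0.4822 + 0.7024i)|01⟩ + (0.1192 + 0.02554i)|10⟩ + (0.3129 + 0.3304i)|11⟩

C-S leaves the control-|0⟩ kets |00⟩, |01⟩ unchanged and applies S to qubit 1 on the control-|1⟩ pair (|10⟩, |11⟩).
S = [[1, 0], [0, i]].
With a = amp(|10⟩) = (0.1192 + 0.02554i) and b = amp(|11⟩) = (0.3304 - 0.3129i):
new amp(|10⟩) = (1)·a = (0.1192 + 0.02554i)
new amp(|11⟩) = (i)·b = (0.3129 + 0.3304i)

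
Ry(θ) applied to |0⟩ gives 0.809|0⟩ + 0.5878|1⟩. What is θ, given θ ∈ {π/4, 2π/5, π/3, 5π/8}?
2π/5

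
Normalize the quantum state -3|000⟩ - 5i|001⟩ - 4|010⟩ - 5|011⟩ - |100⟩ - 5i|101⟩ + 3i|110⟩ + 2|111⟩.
-0.281|000⟩ - 0.4683i|001⟩ - 0.3746|010⟩ - 0.4683|011⟩ - 0.09366|100⟩ - 0.4683i|101⟩ + 0.281i|110⟩ + 0.1873|111⟩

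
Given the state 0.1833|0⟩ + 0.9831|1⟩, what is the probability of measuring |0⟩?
0.0336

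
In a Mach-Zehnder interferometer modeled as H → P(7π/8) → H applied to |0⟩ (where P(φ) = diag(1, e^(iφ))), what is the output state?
(0.03806 + 0.1913i)|0⟩ + (0.9619 - 0.1913i)|1⟩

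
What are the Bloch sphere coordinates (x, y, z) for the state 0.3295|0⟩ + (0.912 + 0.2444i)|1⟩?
(0.601, 0.1611, -0.7829)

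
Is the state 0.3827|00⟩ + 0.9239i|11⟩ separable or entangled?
Entangled

Writing the state as a|00⟩ + b|01⟩ + c|10⟩ + d|11⟩, it is a product state iff ad − bc = 0.
Here (a, b, c, d) = (0.3827, 0, 0, 0.9239i): ad − bc = (0.3827)(0.9239i) − (0)(0) = 0.3536i ≠ 0, so the state is entangled.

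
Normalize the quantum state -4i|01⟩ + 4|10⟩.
-(1/√2)i|01⟩ + 1/√2|10⟩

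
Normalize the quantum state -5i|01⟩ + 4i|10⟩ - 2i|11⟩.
-0.7454i|01⟩ + 0.5963i|10⟩ - 0.2981i|11⟩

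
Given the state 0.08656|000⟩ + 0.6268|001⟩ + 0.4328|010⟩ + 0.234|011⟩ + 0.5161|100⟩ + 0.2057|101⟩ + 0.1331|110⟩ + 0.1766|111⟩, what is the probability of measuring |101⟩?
0.04231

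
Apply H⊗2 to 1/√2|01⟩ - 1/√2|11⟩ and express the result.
1/√2|10⟩ - 1/√2|11⟩

H⊗2 gives amp(|y⟩) = (1/2) Σ_x (−1)^(x·y) amp(|x⟩), where x·y is the number of positions in which both x and y have a 1.
|00⟩: (1/√2 - 1/√2)/2 = 0
|01⟩: (-1/√2 + 1/√2)/2 = 0
|10⟩: (1/√2 + 1/√2)/2 = 1/√2
|11⟩: (-1/√2 - 1/√2)/2 = -1/√2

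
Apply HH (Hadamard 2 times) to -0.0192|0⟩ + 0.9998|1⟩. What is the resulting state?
-0.0192|0⟩ + 0.9998|1⟩

H² = I, so an even number of Hadamards cancels: H^2 = I and the state is unchanged.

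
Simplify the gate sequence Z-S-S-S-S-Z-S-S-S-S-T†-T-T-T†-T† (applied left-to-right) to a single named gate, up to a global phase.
T†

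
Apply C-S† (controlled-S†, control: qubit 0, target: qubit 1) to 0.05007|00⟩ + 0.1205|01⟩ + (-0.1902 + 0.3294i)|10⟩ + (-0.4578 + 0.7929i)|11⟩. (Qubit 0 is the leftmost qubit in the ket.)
0.05007|00⟩ + 0.1205|01⟩ + (-0.1902 + 0.3294i)|10⟩ + (0.7929 + 0.4578i)|11⟩

C-S† leaves the control-|0⟩ kets |00⟩, |01⟩ unchanged and applies S† to qubit 1 on the control-|1⟩ pair (|10⟩, |11⟩).
S† = [[1, 0], [0, -i]].
With a = amp(|10⟩) = (-0.1902 + 0.3294i) and b = amp(|11⟩) = (-0.4578 + 0.7929i):
new amp(|10⟩) = (1)·a = (-0.1902 + 0.3294i)
new amp(|11⟩) = (-i)·b = (0.7929 + 0.4578i)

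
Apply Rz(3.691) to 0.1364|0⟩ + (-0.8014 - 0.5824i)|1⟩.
(-0.037 - 0.1313i)|0⟩ + (0.778 - 0.6134i)|1⟩

Rz(3.691) = [[e^(−iθ/2), 0], [0, e^(iθ/2)]] with e^(±iθ/2) = cos(θ/2) ± i·sin(θ/2); θ = 3.691, cos(θ/2) ≈ -0.271262, sin(θ/2) ≈ 0.962506.
With a = amp(|0⟩) = 0.1364 and b = amp(|1⟩) = (-0.8014 - 0.5824i):
new amp(|0⟩) = (-0.271262 - 0.962506i)·a = (-0.037 - 0.1313i)
new amp(|1⟩) = (-0.271262 + 0.962506i)·b = (0.778 - 0.6134i)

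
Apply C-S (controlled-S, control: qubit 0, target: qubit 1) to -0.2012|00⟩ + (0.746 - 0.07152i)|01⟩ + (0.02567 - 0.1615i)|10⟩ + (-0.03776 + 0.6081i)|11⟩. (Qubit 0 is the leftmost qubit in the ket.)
-0.2012|00⟩ + (0.746 - 0.07152i)|01⟩ + (0.02567 - 0.1615i)|10⟩ + (-0.6081 - 0.03776i)|11⟩

C-S leaves the control-|0⟩ kets |00⟩, |01⟩ unchanged and applies S to qubit 1 on the control-|1⟩ pair (|10⟩, |11⟩).
S = [[1, 0], [0, i]].
With a = amp(|10⟩) = (0.02567 - 0.1615i) and b = amp(|11⟩) = (-0.03776 + 0.6081i):
new amp(|10⟩) = (1)·a = (0.02567 - 0.1615i)
new amp(|11⟩) = (i)·b = (-0.6081 - 0.03776i)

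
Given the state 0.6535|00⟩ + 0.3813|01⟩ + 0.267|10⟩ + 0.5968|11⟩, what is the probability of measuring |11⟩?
0.3562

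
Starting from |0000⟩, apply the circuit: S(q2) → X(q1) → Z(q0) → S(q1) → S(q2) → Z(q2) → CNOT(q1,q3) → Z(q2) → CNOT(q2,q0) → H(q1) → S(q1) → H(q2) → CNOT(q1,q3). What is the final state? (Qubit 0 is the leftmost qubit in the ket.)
(1/2)i|0001⟩ + (1/2)i|0011⟩ + 1/2|0100⟩ + 1/2|0110⟩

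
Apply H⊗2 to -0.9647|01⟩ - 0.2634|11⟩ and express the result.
-0.6141|00⟩ + 0.6141|01⟩ - 0.3507|10⟩ + 0.3507|11⟩

H⊗2 gives amp(|y⟩) = (1/2) Σ_x (−1)^(x·y) amp(|x⟩), where x·y is the number of positions in which both x and y have a 1.
|00⟩: (-0.9647 - 0.2634)/2 = -0.6141
|01⟩: (0.9647 + 0.2634)/2 = 0.6141
|10⟩: (-0.9647 + 0.2634)/2 = -0.3507
|11⟩: (0.9647 - 0.2634)/2 = 0.3507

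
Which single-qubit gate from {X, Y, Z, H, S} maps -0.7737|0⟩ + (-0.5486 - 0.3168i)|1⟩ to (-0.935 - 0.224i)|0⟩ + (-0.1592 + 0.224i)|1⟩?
H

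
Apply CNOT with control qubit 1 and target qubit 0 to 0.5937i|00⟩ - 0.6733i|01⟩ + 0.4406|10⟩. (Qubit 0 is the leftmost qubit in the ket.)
0.5937i|00⟩ + 0.4406|10⟩ - 0.6733i|11⟩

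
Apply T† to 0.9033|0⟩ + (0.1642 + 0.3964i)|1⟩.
0.9033|0⟩ + (0.3964 + 0.1642i)|1⟩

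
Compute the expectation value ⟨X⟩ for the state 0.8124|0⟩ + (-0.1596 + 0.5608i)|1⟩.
-0.2593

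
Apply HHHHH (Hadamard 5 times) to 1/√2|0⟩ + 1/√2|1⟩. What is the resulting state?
|0⟩

H² = I, so H^5 = H: a single Hadamard. With (a, b) = (1/√2, 1/√2), H gives ((a + b)/√2, (a − b)/√2) = (1, 0).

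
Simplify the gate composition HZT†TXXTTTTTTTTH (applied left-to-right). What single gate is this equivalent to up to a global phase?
X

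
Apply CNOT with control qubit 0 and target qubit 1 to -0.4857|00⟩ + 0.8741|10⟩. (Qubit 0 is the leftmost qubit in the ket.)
-0.4857|00⟩ + 0.8741|11⟩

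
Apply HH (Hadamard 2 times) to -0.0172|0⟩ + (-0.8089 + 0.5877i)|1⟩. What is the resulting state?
-0.0172|0⟩ + (-0.8089 + 0.5877i)|1⟩

H² = I, so an even number of Hadamards cancels: H^2 = I and the state is unchanged.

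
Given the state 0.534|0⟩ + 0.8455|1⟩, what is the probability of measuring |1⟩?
0.7149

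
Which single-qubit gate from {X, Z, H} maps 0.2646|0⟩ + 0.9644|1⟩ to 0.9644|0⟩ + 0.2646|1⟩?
X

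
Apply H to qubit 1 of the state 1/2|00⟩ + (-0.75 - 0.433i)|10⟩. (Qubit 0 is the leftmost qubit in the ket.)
1/√8|00⟩ + 1/√8|01⟩ + (-0.5303 - 0.3062i)|10⟩ + (-0.5303 - 0.3062i)|11⟩

H on qubit 1 mixes each pair of kets that differ only in qubit 1: amplitudes (a, b) of (|…0…⟩, |…1…⟩) become ((a + b)/√2, (a − b)/√2). Kets absent from the input have amplitude 0.
(|00⟩, |01⟩): (a, b) = (1/2, 0) → (1/√8, 1/√8)
(|10⟩, |11⟩): (a, b) = ((-0.75 - 0.433i), 0) → ((-0.5303 - 0.3062i), (-0.5303 - 0.3062i))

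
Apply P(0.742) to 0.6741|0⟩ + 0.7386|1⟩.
0.6741|0⟩ + (0.5444 + 0.4991i)|1⟩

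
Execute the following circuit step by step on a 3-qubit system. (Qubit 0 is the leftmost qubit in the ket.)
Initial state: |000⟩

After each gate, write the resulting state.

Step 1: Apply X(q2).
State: |001⟩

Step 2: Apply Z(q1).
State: |001⟩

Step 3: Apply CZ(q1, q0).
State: |001⟩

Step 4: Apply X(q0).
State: |101⟩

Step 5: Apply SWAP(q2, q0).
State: |101⟩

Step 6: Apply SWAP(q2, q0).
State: |101⟩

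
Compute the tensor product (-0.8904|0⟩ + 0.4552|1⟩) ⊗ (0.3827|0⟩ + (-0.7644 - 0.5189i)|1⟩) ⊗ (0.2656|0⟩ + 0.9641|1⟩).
-0.0905|000⟩ - 0.3285|001⟩ + (0.1808 + 0.1227i)|010⟩ + (0.6562 + 0.4454i)|011⟩ + 0.04627|100⟩ + 0.168|101⟩ + (-0.09242 - 0.06274i)|110⟩ + (-0.3355 - 0.2277i)|111⟩

amp(|b₁b₂…⟩) = product of the factor amplitudes for bits b₁, b₂, …; only kets whose every factor amplitude is nonzero survive.
|000⟩: (-0.8904)(0.3827)(0.2656) = -0.0905
|001⟩: (-0.8904)(0.3827)(0.9641) = -0.3285
|010⟩: (-0.8904)(-0.7644 - 0.5189i)(0.2656) = (0.1808 + 0.1227i)
|011⟩: (-0.8904)(-0.7644 - 0.5189i)(0.9641) = (0.6562 + 0.4454i)
|100⟩: (0.4552)(0.3827)(0.2656) = 0.04627
|101⟩: (0.4552)(0.3827)(0.9641) = 0.168
|110⟩: (0.4552)(-0.7644 - 0.5189i)(0.2656) = (-0.09242 - 0.06274i)
|111⟩: (0.4552)(-0.7644 - 0.5189i)(0.9641) = (-0.3355 - 0.2277i)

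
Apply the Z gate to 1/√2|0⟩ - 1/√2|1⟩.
1/√2|0⟩ + 1/√2|1⟩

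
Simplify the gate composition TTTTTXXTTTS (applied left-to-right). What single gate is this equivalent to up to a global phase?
S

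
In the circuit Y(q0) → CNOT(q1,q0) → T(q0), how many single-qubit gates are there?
2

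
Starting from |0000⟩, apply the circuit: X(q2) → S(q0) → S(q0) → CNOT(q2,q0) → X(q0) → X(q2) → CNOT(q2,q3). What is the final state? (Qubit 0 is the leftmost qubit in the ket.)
|0000⟩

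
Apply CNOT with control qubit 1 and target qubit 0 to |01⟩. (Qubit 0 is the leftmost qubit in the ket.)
|11⟩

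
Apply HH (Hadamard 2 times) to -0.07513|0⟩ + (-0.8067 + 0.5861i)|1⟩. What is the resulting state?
-0.07513|0⟩ + (-0.8067 + 0.5861i)|1⟩

H² = I, so an even number of Hadamards cancels: H^2 = I and the state is unchanged.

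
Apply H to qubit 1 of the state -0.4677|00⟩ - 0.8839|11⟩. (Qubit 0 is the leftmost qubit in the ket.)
-0.3307|00⟩ - 0.3307|01⟩ - 0.625|10⟩ + 0.625|11⟩

H on qubit 1 mixes each pair of kets that differ only in qubit 1: amplitudes (a, b) of (|…0…⟩, |…1…⟩) become ((a + b)/√2, (a − b)/√2). Kets absent from the input have amplitude 0.
(|00⟩, |01⟩): (a, b) = (-0.4677, 0) → (-0.3307, -0.3307)
(|10⟩, |11⟩): (a, b) = (0, -0.8839) → (-0.625, 0.625)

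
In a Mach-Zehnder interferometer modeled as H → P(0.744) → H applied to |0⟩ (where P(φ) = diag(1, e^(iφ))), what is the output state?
(0.8679 + 0.3386i)|0⟩ + (0.1321 - 0.3386i)|1⟩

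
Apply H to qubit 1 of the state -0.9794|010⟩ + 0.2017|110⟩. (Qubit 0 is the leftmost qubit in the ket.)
-0.6925|000⟩ + 0.6925|010⟩ + 0.1426|100⟩ - 0.1426|110⟩

H on qubit 1 mixes each pair of kets that differ only in qubit 1: amplitudes (a, b) of (|…0…⟩, |…1…⟩) become ((a + b)/√2, (a − b)/√2). Kets absent from the input have amplitude 0.
(|000⟩, |010⟩): (a, b) = (0, -0.9794) → (-0.6925, 0.6925)
(|100⟩, |110⟩): (a, b) = (0, 0.2017) → (0.1426, -0.1426)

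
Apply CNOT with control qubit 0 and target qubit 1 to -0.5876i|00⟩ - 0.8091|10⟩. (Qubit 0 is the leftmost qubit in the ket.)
-0.5876i|00⟩ - 0.8091|11⟩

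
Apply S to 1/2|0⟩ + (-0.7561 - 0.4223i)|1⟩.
1/2|0⟩ + (0.4223 - 0.7561i)|1⟩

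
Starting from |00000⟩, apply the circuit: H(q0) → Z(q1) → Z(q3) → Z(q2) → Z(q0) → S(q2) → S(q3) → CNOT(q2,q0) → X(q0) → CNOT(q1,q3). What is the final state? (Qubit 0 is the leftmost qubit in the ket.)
-1/√2|00000⟩ + 1/√2|10000⟩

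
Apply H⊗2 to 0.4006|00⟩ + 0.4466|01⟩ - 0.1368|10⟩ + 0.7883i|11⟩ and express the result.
(0.3552 + 0.3942i)|00⟩ + (-0.0914 - 0.3942i)|01⟩ + (0.492 - 0.3942i)|10⟩ + (0.0454 + 0.3942i)|11⟩

H⊗2 gives amp(|y⟩) = (1/2) Σ_x (−1)^(x·y) amp(|x⟩), where x·y is the number of positions in which both x and y have a 1.
|00⟩: (0.4006 + 0.4466 - 0.1368 + 0.7883i)/2 = (0.3552 + 0.3942i)
|01⟩: (0.4006 - 0.4466 - 0.1368 - 0.7883i)/2 = (-0.0914 - 0.3942i)
|10⟩: (0.4006 + 0.4466 + 0.1368 - 0.7883i)/2 = (0.492 - 0.3942i)
|11⟩: (0.4006 - 0.4466 + 0.1368 + 0.7883i)/2 = (0.0454 + 0.3942i)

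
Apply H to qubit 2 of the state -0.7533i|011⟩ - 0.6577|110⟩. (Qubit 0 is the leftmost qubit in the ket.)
-0.5327i|010⟩ + 0.5327i|011⟩ - 0.4651|110⟩ - 0.4651|111⟩

H on qubit 2 mixes each pair of kets that differ only in qubit 2: amplitudes (a, b) of (|…0…⟩, |…1…⟩) become ((a + b)/√2, (a − b)/√2). Kets absent from the input have amplitude 0.
(|010⟩, |011⟩): (a, b) = (0, -0.7533i) → (-0.5327i, 0.5327i)
(|110⟩, |111⟩): (a, b) = (-0.6577, 0) → (-0.4651, -0.4651)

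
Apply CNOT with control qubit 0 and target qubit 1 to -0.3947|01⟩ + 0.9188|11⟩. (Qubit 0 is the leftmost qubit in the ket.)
-0.3947|01⟩ + 0.9188|10⟩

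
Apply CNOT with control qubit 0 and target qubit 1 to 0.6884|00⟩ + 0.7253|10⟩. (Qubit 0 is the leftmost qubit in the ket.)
0.6884|00⟩ + 0.7253|11⟩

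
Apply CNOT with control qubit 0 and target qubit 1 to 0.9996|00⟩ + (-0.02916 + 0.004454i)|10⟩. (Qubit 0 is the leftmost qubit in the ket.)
0.9996|00⟩ + (-0.02916 + 0.004454i)|11⟩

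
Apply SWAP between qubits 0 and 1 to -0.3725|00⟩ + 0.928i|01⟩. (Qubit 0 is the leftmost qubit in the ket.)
-0.3725|00⟩ + 0.928i|10⟩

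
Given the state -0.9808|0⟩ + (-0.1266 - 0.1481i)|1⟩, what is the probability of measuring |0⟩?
0.962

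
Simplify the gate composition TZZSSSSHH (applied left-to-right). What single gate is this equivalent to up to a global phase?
T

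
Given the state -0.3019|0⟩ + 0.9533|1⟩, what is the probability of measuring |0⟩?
0.09114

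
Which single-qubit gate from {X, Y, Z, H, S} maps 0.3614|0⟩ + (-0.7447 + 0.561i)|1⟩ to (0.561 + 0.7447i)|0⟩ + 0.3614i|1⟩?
Y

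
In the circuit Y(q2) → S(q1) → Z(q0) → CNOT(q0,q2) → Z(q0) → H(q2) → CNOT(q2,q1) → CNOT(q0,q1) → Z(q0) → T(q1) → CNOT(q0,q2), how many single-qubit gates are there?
7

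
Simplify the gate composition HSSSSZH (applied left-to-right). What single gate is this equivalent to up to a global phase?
X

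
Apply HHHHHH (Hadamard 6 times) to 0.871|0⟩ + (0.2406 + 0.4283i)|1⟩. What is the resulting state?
0.871|0⟩ + (0.2406 + 0.4283i)|1⟩

H² = I, so an even number of Hadamards cancels: H^6 = I and the state is unchanged.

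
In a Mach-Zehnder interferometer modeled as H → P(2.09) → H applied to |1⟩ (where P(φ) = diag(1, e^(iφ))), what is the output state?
(0.7481 - 0.4341i)|0⟩ + (0.2519 + 0.4341i)|1⟩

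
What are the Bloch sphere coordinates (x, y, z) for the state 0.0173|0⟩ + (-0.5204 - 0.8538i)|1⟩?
(-0.01801, -0.02954, -0.9995)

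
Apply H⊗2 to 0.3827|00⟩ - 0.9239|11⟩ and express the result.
-0.2706|00⟩ + 0.6533|01⟩ + 0.6533|10⟩ - 0.2706|11⟩

H⊗2 gives amp(|y⟩) = (1/2) Σ_x (−1)^(x·y) amp(|x⟩), where x·y is the number of positions in which both x and y have a 1.
|00⟩: (0.3827 - 0.9239)/2 = -0.2706
|01⟩: (0.3827 + 0.9239)/2 = 0.6533
|10⟩: (0.3827 + 0.9239)/2 = 0.6533
|11⟩: (0.3827 - 0.9239)/2 = -0.2706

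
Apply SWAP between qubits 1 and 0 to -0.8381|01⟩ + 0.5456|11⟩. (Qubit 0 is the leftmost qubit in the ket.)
-0.8381|10⟩ + 0.5456|11⟩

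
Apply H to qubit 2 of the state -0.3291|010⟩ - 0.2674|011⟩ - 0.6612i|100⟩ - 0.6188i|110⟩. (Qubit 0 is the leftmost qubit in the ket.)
-0.4218|010⟩ - 0.04363|011⟩ - 0.4675i|100⟩ - 0.4675i|101⟩ - 0.4376i|110⟩ - 0.4376i|111⟩

H on qubit 2 mixes each pair of kets that differ only in qubit 2: amplitudes (a, b) of (|…0…⟩, |…1…⟩) become ((a + b)/√2, (a − b)/√2). Kets absent from the input have amplitude 0.
(|010⟩, |011⟩): (a, b) = (-0.3291, -0.2674) → (-0.4218, -0.04363)
(|100⟩, |101⟩): (a, b) = (-0.6612i, 0) → (-0.4675i, -0.4675i)
(|110⟩, |111⟩): (a, b) = (-0.6188i, 0) → (-0.4376i, -0.4376i)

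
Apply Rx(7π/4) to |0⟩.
-0.9239|0⟩ - 0.3827i|1⟩

Rx(7π/4) = [[cos(θ/2), −i·sin(θ/2)], [−i·sin(θ/2), cos(θ/2)]]; θ = 7π/4, cos(θ/2) ≈ -0.92388, sin(θ/2) ≈ 0.382683.
With a = amp(|0⟩) = 1 and b = amp(|1⟩) = 0:
new amp(|0⟩) = (-0.92388)·a + (-0.382683i)·b = -0.9239
new amp(|1⟩) = (-0.382683i)·a + (-0.92388)·b = -0.3827i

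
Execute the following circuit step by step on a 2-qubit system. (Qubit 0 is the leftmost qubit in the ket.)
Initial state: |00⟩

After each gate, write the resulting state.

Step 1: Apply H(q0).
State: 1/√2|00⟩ + 1/√2|10⟩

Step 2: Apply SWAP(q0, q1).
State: 1/√2|00⟩ + 1/√2|01⟩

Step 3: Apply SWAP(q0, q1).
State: 1/√2|00⟩ + 1/√2|10⟩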